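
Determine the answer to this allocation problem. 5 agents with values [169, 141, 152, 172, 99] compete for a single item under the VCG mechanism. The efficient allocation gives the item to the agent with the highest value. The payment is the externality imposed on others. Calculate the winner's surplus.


Step 1: The winner is the agent with the highest value: agent 3 with value 172
Step 2: Values of other agents: [169, 141, 152, 99]
Step 3: VCG payment = max of others' values = 169
Step 4: Surplus = 172 - 169 = 3

3


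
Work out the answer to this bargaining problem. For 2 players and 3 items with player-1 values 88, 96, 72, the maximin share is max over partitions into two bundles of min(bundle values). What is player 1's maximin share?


Step 1: Item values = 88, 96, 72
Step 2: Enumerate all 2-bundle partitions and take the smaller bundle:
  Partition 1: {88} vs {96,72} -> bundles 88, 168; min = 88
  Partition 2: {96} vs {88,72} -> bundles 96, 160; min = 96
  Partition 3: {72} vs {88,96} -> bundles 72, 184; min = 72
Step 3: MMS = max(88, 96, 72) = 96

96


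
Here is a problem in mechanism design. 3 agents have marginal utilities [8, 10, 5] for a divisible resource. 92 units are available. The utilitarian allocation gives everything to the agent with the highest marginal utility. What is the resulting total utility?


Step 1: The marginal utilities are [8, 10, 5]
Step 2: The highest marginal utility is 10
Step 3: All 92 units go to that agent
Step 4: Total utility = 10 * 92 = 920

920


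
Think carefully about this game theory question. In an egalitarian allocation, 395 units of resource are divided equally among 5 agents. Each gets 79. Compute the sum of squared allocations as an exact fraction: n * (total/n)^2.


Step 1: Each agent's share = 395/5 = 79
Step 2: Square of each share = (79)^2 = 6241
Step 3: Sum of squares = 5 * 6241 = 31205

31205


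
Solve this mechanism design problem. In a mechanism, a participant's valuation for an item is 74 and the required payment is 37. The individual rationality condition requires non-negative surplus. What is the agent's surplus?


Step 1: Surplus = value - payment = 74 - 37 = 37
Step 2: IR is satisfied (surplus >= 0)

37


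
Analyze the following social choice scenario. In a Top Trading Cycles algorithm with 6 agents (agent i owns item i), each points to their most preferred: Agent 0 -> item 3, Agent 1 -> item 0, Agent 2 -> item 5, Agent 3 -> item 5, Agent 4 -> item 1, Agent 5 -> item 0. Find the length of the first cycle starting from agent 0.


Step 1: Trace the pointer graph from agent 0: 0 -> 3 -> 5 -> 0
Step 2: A cycle is detected when we revisit agent 0
Step 3: The cycle is: 0 -> 3 -> 5 -> 0
Step 4: Cycle length = 3

3


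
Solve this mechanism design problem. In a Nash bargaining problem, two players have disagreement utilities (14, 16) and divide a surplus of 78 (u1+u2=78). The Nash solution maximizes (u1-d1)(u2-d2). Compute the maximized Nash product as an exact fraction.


Step 1: The Nash solution splits surplus symmetrically above the disagreement point
Step 2: u1 = (total + d1 - d2)/2 = (78 + 14 - 16)/2 = 38
Step 3: u2 = (total - d1 + d2)/2 = (78 - 14 + 16)/2 = 40
Step 4: Nash product = (38 - 14) * (40 - 16)
Step 5: = 24 * 24 = 576

576


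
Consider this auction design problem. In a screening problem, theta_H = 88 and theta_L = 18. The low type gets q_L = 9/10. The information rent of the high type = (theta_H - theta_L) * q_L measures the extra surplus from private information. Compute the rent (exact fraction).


Step 1: theta_H - theta_L = 88 - 18 = 70
Step 2: Information rent = (theta_H - theta_L) * q_L
Step 3: = 70 * 9/10
Step 4: = 63

63


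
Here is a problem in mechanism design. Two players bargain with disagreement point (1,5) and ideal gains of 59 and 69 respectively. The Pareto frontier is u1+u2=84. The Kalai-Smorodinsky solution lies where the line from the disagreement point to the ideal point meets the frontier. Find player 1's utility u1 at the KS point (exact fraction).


Step 1: At the KS point, (u1-d1)/r1 = (u2-d2)/r2 = t and u1+u2 = 84
Step 2: u1 = d1 + r1*t and u2 = d2 + r2*t, so (d1 + r1*t) + (d2 + r2*t) = 84
Step 3: t = (84 - 1 - 5)/(59 + 69) = 78/128 = 39/64
Step 4: u1 = d1 + r1*t = 1 + 59 * 39/64 = 2365/64
Step 5: (Check: u2 = d2 + r2*t = 3011/64; u1+u2 = 2365/64 + 3011/64 = 84, on the frontier.)

2365/64


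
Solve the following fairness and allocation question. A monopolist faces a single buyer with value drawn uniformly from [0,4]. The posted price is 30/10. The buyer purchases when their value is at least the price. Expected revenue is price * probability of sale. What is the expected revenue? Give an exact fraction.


Step 1: Posted price r = 3, value support [0,4]
Step 2: P(v >= r) = (4 - 3)/4 = 1/4
Step 3: Expected revenue = r * P(v >= r) = 3 * 1/4
Step 4: Revenue = 3/4

3/4


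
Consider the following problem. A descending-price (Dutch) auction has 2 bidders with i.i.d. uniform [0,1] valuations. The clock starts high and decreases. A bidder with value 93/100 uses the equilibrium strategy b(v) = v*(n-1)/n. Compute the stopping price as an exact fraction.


Step 1: Dutch auctions are strategically equivalent to first-price auctions
Step 2: The equilibrium bid is b(v) = v*(n-1)/n
Step 3: b = 93/100 * 1/2
Step 4: b = 93/200

93/200


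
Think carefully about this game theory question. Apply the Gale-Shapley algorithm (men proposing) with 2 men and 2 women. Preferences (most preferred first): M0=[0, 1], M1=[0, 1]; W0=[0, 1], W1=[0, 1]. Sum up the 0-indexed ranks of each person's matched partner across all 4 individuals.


Step 1: Run Gale-Shapley (men propose, women hold best offer):
  M0 proposes to W0; she accepts
  M1 proposes to W0; rejected
  M1 proposes to W1; she accepts
Step 2: Final matching: W0-M0, W1-M1
Step 3: 0-indexed ranks (man's rank of his match, then woman's): 0 + 0 + 1 + 1
Step 4: Total rank sum = 2

2


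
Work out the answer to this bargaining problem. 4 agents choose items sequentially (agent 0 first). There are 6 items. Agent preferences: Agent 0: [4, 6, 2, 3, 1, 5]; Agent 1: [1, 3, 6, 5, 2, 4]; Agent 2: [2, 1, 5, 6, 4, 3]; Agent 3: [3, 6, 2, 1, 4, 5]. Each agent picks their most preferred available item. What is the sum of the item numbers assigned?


Step 1: Agent 0 picks item 4
Step 2: Agent 1 picks item 1
Step 3: Agent 2 picks item 2
Step 4: Agent 3 picks item 3
Step 5: Sum = 4 + 1 + 2 + 3 = 10

10


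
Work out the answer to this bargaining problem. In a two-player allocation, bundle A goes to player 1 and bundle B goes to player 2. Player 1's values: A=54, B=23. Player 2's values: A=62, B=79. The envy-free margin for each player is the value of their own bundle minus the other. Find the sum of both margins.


Step 1: Player 1's margin = v1(A) - v1(B) = 54 - 23 = 31
Step 2: Player 2's margin = v2(B) - v2(A) = 79 - 62 = 17
Step 3: Total margin = 31 + 17 = 48

48


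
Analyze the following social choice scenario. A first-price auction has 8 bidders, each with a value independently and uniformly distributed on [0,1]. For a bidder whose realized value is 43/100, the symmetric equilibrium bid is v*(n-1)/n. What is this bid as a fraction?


Step 1: The symmetric BNE bidding function is b(v) = v * (n-1) / n
Step 2: Substitute v = 43/100 and n = 8
Step 3: b = 43/100 * 7/8
Step 4: b = 301/800

301/800


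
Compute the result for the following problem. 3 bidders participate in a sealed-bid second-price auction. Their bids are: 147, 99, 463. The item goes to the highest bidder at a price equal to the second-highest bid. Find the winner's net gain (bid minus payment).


Step 1: Sort bids in descending order: 463, 147, 99
Step 2: The winning bid is the highest: 463
Step 3: The payment equals the second-highest bid: 147
Step 4: Surplus = winner's bid - payment = 463 - 147 = 316

316


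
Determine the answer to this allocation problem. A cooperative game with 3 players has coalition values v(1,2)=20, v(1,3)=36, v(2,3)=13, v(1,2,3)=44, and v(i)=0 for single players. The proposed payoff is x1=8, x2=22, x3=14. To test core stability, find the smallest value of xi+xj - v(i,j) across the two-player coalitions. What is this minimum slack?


Step 1: Slack for coalition (1,2): x1+x2 - v12 = 30 - 20 = 10
Step 2: Slack for coalition (1,3): x1+x3 - v13 = 22 - 36 = -14
Step 3: Slack for coalition (2,3): x2+x3 - v23 = 36 - 13 = 23
Step 4: Minimum slack = min(10, -14, 23) = -14, attained by (1,3); coalition (1,3) can block (slack < 0), so the allocation is not in the core

-14


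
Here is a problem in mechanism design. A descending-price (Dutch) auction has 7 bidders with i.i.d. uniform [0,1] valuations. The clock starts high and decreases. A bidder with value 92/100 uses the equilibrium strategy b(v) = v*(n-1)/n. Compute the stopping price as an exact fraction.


Step 1: Dutch auctions are strategically equivalent to first-price auctions
Step 2: The equilibrium bid is b(v) = v*(n-1)/n
Step 3: b = 23/25 * 6/7
Step 4: b = 138/175

138/175


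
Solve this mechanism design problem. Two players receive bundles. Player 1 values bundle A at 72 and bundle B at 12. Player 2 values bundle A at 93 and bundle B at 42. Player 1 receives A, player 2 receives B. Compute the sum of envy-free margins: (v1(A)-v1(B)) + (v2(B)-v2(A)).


Step 1: Player 1's margin = v1(A) - v1(B) = 72 - 12 = 60
Step 2: Player 2's margin = v2(B) - v2(A) = 42 - 93 = -51
Step 3: Total margin = 60 + -51 = 9

9


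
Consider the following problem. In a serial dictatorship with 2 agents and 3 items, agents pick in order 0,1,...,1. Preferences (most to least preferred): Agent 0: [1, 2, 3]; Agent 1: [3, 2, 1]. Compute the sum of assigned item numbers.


Step 1: Agent 0 picks item 1
Step 2: Agent 1 picks item 3
Step 3: Sum = 1 + 3 = 4

4


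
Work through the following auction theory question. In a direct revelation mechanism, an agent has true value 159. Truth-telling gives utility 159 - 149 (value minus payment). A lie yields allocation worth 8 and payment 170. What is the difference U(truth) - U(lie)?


Step 1: U(truth) = value - payment = 159 - 149 = 10
Step 2: U(lie) = allocation - payment = 8 - 170 = -162
Step 3: IC gap = 10 - (-162) = 172

172


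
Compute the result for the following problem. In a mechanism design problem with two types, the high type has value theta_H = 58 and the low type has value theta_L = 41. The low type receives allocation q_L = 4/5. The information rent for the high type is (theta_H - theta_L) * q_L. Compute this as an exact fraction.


Step 1: theta_H - theta_L = 58 - 41 = 17
Step 2: Information rent = (theta_H - theta_L) * q_L
Step 3: = 17 * 4/5
Step 4: = 68/5

68/5


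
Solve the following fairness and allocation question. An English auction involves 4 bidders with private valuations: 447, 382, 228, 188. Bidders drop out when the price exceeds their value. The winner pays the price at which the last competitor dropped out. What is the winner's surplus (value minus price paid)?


Step 1: Identify the highest value: 447
Step 2: Identify the second-highest value: 382
Step 3: The final price = second-highest value = 382
Step 4: Surplus = 447 - 382 = 65

65


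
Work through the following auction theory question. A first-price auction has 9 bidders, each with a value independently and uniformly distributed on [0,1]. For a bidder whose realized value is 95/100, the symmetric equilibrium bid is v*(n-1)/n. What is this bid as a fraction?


Step 1: The symmetric BNE bidding function is b(v) = v * (n-1) / n
Step 2: Substitute v = 19/20 and n = 9
Step 3: b = 19/20 * 8/9
Step 4: b = 38/45

38/45


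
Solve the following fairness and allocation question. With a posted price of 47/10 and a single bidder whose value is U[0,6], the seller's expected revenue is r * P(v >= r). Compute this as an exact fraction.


Step 1: Posted price r = 47/10, value support [0,6]
Step 2: P(v >= r) = (6 - 47/10)/6 = 13/60
Step 3: Expected revenue = r * P(v >= r) = 47/10 * 13/60
Step 4: Revenue = 611/600

611/600


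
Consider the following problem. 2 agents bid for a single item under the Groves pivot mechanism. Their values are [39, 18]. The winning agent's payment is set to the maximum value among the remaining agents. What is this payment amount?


Step 1: The efficient winner is agent 0 with value 39
Step 2: Other agents' values: [18]
Step 3: Pivot payment = max(others) = 18
Step 4: The winner pays 18

18


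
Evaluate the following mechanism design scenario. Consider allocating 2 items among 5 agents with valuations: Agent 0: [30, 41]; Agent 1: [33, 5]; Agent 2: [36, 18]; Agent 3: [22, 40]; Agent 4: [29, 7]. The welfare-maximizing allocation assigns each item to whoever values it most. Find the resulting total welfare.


Step 1: For each item, find the maximum value among all agents.
Step 2: Item 0 -> Agent 2 (value 36)
Step 3: Item 1 -> Agent 0 (value 41)
Step 4: Total welfare = 36 + 41 = 77

77


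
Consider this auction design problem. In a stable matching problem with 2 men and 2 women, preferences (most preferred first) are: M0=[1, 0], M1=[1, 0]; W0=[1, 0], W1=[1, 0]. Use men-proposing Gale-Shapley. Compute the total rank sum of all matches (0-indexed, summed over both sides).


Step 1: Run Gale-Shapley (men propose, women hold best offer):
  M0 proposes to W1; she accepts
  M1 proposes to W1; she switches from M0
  M0 proposes to W0; she accepts
Step 2: Final matching: W0-M0, W1-M1
Step 3: 0-indexed ranks (man's rank of his match, then woman's): 1 + 1 + 0 + 0
Step 4: Total rank sum = 2

2


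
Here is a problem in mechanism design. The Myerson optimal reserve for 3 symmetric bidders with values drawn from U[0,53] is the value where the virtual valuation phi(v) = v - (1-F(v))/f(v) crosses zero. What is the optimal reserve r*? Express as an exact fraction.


Step 1: For U[0,53], F(v) = v/53 and f(v) = 1/53
Step 2: phi(v) = v - (1 - v/53)/(1/53) = v - (53 - v) = 2v - 53
Step 3: Set phi(r*) = 0: 2r* - 53 = 0
Step 4: r* = 53/2 (the number of bidders n = 3 does not enter)

53/2


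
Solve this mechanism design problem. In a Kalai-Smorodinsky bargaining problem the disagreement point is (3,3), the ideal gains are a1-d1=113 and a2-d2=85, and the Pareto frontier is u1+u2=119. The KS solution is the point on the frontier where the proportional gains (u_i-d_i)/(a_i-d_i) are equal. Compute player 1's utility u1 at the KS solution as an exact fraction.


Step 1: At the KS point, (u1-d1)/r1 = (u2-d2)/r2 = t and u1+u2 = 119
Step 2: u1 = d1 + r1*t and u2 = d2 + r2*t, so (d1 + r1*t) + (d2 + r2*t) = 119
Step 3: t = (119 - 3 - 3)/(113 + 85) = 113/198
Step 4: u1 = d1 + r1*t = 3 + 113 * 113/198 = 13363/198
Step 5: (Check: u2 = d2 + r2*t = 10199/198; u1+u2 = 13363/198 + 10199/198 = 119, on the frontier.)

13363/198


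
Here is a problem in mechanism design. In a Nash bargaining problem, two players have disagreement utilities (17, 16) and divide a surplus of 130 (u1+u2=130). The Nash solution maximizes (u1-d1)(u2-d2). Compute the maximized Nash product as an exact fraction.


Step 1: The Nash solution splits surplus symmetrically above the disagreement point
Step 2: u1 = (total + d1 - d2)/2 = (130 + 17 - 16)/2 = 131/2
Step 3: u2 = (total - d1 + d2)/2 = (130 - 17 + 16)/2 = 129/2
Step 4: Nash product = (131/2 - 17) * (129/2 - 16)
Step 5: = 97/2 * 97/2 = 9409/4

9409/4


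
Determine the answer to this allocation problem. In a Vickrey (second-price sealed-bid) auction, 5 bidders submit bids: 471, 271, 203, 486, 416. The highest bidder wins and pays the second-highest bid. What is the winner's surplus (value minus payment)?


Step 1: Sort bids in descending order: 486, 471, 416, 271, 203
Step 2: The winning bid is the highest: 486
Step 3: The payment equals the second-highest bid: 471
Step 4: Surplus = winner's bid - payment = 486 - 471 = 15

15


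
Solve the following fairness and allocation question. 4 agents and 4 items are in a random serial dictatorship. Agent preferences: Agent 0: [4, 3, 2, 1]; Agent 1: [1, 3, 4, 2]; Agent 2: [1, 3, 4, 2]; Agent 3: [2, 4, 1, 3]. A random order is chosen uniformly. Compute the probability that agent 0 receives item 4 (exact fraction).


Step 1: Agent 0 wants item 4
Step 2: There are 24 possible orderings of agents
Step 3: In 24 orderings, agent 0 gets item 4
Step 4: Probability = 24/24 = 1

1


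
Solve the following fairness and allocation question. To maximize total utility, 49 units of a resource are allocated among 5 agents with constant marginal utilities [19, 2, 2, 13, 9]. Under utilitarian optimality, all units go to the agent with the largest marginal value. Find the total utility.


Step 1: The marginal utilities are [19, 2, 2, 13, 9]
Step 2: The highest marginal utility is 19
Step 3: All 49 units go to that agent
Step 4: Total utility = 19 * 49 = 931

931


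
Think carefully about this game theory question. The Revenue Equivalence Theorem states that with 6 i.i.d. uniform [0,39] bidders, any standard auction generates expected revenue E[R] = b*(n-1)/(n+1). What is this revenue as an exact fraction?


Step 1: By Revenue Equivalence, expected revenue = b*(n-1)/(n+1)
Step 2: Substituting n = 6, b = 39
Step 3: Revenue = 39*(6-1)/(6+1) = 39*5/7
Step 4: Revenue = 195/7

195/7


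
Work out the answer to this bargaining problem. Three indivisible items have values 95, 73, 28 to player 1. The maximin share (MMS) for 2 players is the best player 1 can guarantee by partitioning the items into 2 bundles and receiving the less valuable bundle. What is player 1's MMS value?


Step 1: Item values = 95, 73, 28
Step 2: Enumerate all 2-bundle partitions and take the smaller bundle:
  Partition 1: {95} vs {73,28} -> bundles 95, 101; min = 95
  Partition 2: {73} vs {95,28} -> bundles 73, 123; min = 73
  Partition 3: {28} vs {95,73} -> bundles 28, 168; min = 28
Step 3: MMS = max(95, 73, 28) = 95

95


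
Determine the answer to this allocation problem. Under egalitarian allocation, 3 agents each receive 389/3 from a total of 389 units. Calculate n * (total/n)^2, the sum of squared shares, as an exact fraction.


Step 1: Each agent's share = 389/3
Step 2: Square of each share = (389/3)^2 = 151321/9
Step 3: Sum of squares = 3 * 151321/9 = 151321/3

151321/3


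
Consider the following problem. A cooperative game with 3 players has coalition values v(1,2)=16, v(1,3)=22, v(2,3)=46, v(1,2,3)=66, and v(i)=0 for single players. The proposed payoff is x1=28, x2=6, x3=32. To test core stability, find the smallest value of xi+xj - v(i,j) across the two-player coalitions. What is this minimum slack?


Step 1: Slack for coalition (1,2): x1+x2 - v12 = 34 - 16 = 18
Step 2: Slack for coalition (1,3): x1+x3 - v13 = 60 - 22 = 38
Step 3: Slack for coalition (2,3): x2+x3 - v23 = 38 - 46 = -8
Step 4: Minimum slack = min(18, 38, -8) = -8, attained by (2,3); coalition (2,3) can block (slack < 0), so the allocation is not in the core

-8


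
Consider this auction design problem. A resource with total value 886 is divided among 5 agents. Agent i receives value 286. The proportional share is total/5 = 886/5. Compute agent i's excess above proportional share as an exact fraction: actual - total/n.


Step 1: Proportional share = 886/5
Step 2: Agent's actual allocation = 286
Step 3: Excess = 286 - 886/5 = 544/5

544/5


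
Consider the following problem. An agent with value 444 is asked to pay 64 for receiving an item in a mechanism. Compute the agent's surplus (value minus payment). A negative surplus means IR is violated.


Step 1: Surplus = value - payment = 444 - 64 = 380
Step 2: IR is satisfied (surplus >= 0)

380


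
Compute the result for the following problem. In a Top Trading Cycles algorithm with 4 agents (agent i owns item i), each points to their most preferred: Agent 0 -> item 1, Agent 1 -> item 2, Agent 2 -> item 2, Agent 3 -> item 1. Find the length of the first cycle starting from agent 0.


Step 1: Trace the pointer graph from agent 0: 0 -> 1 -> 2 -> 2
Step 2: A cycle is detected when we revisit agent 2
Step 3: The cycle is: 2 -> 2
Step 4: Cycle length = 1

1


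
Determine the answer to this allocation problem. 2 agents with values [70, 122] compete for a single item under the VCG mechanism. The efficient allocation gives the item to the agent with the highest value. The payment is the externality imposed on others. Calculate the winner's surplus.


Step 1: The winner is the agent with the highest value: agent 1 with value 122
Step 2: Values of other agents: [70]
Step 3: VCG payment = max of others' values = 70
Step 4: Surplus = 122 - 70 = 52

52


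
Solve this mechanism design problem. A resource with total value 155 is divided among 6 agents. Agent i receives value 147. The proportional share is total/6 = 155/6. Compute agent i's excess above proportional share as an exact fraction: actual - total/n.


Step 1: Proportional share = 155/6
Step 2: Agent's actual allocation = 147
Step 3: Excess = 147 - 155/6 = 727/6

727/6


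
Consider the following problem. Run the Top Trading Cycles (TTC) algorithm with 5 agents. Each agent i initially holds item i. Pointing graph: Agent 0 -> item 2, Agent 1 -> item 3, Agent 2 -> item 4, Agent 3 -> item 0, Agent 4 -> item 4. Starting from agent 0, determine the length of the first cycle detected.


Step 1: Trace the pointer graph from agent 0: 0 -> 2 -> 4 -> 4
Step 2: A cycle is detected when we revisit agent 4
Step 3: The cycle is: 4 -> 4
Step 4: Cycle length = 1

1


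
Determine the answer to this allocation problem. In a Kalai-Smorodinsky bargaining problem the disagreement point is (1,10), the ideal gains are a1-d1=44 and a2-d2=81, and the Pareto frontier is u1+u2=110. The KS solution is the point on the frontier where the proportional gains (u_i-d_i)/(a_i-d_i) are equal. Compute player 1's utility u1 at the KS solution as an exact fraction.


Step 1: At the KS point, (u1-d1)/r1 = (u2-d2)/r2 = t and u1+u2 = 110
Step 2: u1 = d1 + r1*t and u2 = d2 + r2*t, so (d1 + r1*t) + (d2 + r2*t) = 110
Step 3: t = (110 - 1 - 10)/(44 + 81) = 99/125
Step 4: u1 = d1 + r1*t = 1 + 44 * 99/125 = 4481/125
Step 5: (Check: u2 = d2 + r2*t = 9269/125; u1+u2 = 4481/125 + 9269/125 = 110, on the frontier.)

4481/125


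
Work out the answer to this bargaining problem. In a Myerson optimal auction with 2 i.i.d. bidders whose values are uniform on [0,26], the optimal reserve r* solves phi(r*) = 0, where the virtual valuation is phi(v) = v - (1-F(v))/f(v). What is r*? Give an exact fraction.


Step 1: For U[0,26], F(v) = v/26 and f(v) = 1/26
Step 2: phi(v) = v - (1 - v/26)/(1/26) = v - (26 - v) = 2v - 26
Step 3: Set phi(r*) = 0: 2r* - 26 = 0
Step 4: r* = 26/2 = 13 (the number of bidders n = 2 does not enter)

13


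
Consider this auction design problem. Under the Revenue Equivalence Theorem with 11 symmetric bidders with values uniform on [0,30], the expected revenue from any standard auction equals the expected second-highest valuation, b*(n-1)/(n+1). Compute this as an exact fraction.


Step 1: By Revenue Equivalence, expected revenue = b*(n-1)/(n+1)
Step 2: Substituting n = 11, b = 30
Step 3: Revenue = 30*(11-1)/(11+1) = 30*10/12
Step 4: Revenue = 300/12 = 25

25


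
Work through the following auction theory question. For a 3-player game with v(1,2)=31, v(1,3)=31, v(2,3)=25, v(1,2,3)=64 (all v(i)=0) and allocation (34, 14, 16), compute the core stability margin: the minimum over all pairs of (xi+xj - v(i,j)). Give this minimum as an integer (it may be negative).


Step 1: Slack for coalition (1,2): x1+x2 - v12 = 48 - 31 = 17
Step 2: Slack for coalition (1,3): x1+x3 - v13 = 50 - 31 = 19
Step 3: Slack for coalition (2,3): x2+x3 - v23 = 30 - 25 = 5
Step 4: Minimum slack = min(17, 19, 5) = 5, attained by (2,3); no pair can gain by deviating, so the allocation is in the core

5


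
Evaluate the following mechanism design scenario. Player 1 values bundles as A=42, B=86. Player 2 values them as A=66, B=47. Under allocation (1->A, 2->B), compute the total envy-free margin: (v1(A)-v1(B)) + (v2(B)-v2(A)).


Step 1: Player 1's margin = v1(A) - v1(B) = 42 - 86 = -44
Step 2: Player 2's margin = v2(B) - v2(A) = 47 - 66 = -19
Step 3: Total margin = -44 + -19 = -63

-63


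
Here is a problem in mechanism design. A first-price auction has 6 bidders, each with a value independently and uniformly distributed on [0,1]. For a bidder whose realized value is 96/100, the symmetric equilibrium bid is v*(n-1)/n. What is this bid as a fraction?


Step 1: The symmetric BNE bidding function is b(v) = v * (n-1) / n
Step 2: Substitute v = 24/25 and n = 6
Step 3: b = 24/25 * 5/6
Step 4: b = 4/5

4/5


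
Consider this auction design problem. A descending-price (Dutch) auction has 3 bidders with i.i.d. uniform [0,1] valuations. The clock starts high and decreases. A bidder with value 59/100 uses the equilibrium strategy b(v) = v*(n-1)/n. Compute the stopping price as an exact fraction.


Step 1: Dutch auctions are strategically equivalent to first-price auctions
Step 2: The equilibrium bid is b(v) = v*(n-1)/n
Step 3: b = 59/100 * 2/3
Step 4: b = 59/150

59/150


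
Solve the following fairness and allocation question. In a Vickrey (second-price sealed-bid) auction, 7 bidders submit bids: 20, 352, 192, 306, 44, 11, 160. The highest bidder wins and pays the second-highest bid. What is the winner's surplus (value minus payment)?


Step 1: Sort bids in descending order: 352, 306, 192, 160, 44, 20, 11
Step 2: The winning bid is the highest: 352
Step 3: The payment equals the second-highest bid: 306
Step 4: Surplus = winner's bid - payment = 352 - 306 = 46

46


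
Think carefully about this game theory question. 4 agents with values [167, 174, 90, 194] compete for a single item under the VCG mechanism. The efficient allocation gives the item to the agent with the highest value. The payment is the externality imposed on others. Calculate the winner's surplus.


Step 1: The winner is the agent with the highest value: agent 3 with value 194
Step 2: Values of other agents: [167, 174, 90]
Step 3: VCG payment = max of others' values = 174
Step 4: Surplus = 194 - 174 = 20

20


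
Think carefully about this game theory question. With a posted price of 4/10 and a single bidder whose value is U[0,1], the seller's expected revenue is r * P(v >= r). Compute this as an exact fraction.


Step 1: Posted price r = 2/5, value support [0,1]
Step 2: P(v >= r) = (1 - 2/5)/1 = 3/5
Step 3: Expected revenue = r * P(v >= r) = 2/5 * 3/5
Step 4: Revenue = 6/25

6/25


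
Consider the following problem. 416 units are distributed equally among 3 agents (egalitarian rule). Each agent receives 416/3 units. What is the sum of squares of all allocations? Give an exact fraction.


Step 1: Each agent's share = 416/3
Step 2: Square of each share = (416/3)^2 = 173056/9
Step 3: Sum of squares = 3 * 173056/9 = 173056/3

173056/3


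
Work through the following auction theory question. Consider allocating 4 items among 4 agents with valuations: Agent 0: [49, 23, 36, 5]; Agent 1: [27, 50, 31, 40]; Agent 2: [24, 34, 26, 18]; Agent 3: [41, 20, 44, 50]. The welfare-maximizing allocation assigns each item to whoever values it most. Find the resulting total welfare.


Step 1: For each item, find the maximum value among all agents.
Step 2: Item 0 -> Agent 0 (value 49)
Step 3: Item 1 -> Agent 1 (value 50)
Step 4: Item 2 -> Agent 3 (value 44)
Step 5: Item 3 -> Agent 3 (value 50)
Step 6: Total welfare = 49 + 50 + 44 + 50 = 193

193


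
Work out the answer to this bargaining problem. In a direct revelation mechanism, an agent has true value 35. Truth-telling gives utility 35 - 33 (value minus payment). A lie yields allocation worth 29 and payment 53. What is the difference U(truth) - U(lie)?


Step 1: U(truth) = value - payment = 35 - 33 = 2
Step 2: U(lie) = allocation - payment = 29 - 53 = -24
Step 3: IC gap = 2 - (-24) = 26

26


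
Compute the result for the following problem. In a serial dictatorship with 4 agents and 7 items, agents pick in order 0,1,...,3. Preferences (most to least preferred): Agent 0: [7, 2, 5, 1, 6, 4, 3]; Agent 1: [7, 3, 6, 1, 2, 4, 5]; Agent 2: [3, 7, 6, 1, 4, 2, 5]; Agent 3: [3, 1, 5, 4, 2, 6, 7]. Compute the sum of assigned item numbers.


Step 1: Agent 0 picks item 7
Step 2: Agent 1 picks item 3
Step 3: Agent 2 picks item 6
Step 4: Agent 3 picks item 1
Step 5: Sum = 7 + 3 + 6 + 1 = 17

17


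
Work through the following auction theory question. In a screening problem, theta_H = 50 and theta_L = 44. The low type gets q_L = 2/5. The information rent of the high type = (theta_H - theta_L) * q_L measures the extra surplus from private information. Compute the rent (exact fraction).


Step 1: theta_H - theta_L = 50 - 44 = 6
Step 2: Information rent = (theta_H - theta_L) * q_L
Step 3: = 6 * 2/5
Step 4: = 12/5

12/5


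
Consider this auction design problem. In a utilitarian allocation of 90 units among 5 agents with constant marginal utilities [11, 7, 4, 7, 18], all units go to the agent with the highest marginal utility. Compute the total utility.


Step 1: The marginal utilities are [11, 7, 4, 7, 18]
Step 2: The highest marginal utility is 18
Step 3: All 90 units go to that agent
Step 4: Total utility = 18 * 90 = 1620

1620


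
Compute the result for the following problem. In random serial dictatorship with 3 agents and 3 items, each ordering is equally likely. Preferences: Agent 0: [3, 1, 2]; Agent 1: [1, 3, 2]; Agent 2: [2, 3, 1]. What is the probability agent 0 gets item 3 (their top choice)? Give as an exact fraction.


Step 1: Agent 0 wants item 3
Step 2: There are 6 possible orderings of agents
Step 3: In 6 orderings, agent 0 gets item 3
Step 4: Probability = 6/6 = 1

1


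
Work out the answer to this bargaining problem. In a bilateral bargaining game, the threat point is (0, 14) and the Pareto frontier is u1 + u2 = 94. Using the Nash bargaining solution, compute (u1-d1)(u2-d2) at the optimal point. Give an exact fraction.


Step 1: The Nash solution splits surplus symmetrically above the disagreement point
Step 2: u1 = (total + d1 - d2)/2 = (94 + 0 - 14)/2 = 40
Step 3: u2 = (total - d1 + d2)/2 = (94 - 0 + 14)/2 = 54
Step 4: Nash product = (40 - 0) * (54 - 14)
Step 5: = 40 * 40 = 1600

1600


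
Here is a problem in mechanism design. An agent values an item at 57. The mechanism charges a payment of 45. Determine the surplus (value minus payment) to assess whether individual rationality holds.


Step 1: Surplus = value - payment = 57 - 45 = 12
Step 2: IR is satisfied (surplus >= 0)

12


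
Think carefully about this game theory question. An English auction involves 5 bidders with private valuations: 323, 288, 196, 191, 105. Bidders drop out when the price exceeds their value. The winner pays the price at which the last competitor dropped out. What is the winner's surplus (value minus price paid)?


Step 1: Identify the highest value: 323
Step 2: Identify the second-highest value: 288
Step 3: The final price = second-highest value = 288
Step 4: Surplus = 323 - 288 = 35

35


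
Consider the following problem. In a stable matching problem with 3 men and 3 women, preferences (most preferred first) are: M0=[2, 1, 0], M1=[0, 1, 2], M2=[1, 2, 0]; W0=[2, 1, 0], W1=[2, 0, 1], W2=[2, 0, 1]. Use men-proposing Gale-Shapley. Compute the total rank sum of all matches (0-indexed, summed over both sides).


Step 1: Run Gale-Shapley (men propose, women hold best offer):
  M0 proposes to W2; she accepts
  M1 proposes to W0; she accepts
  M2 proposes to W1; she accepts
Step 2: Final matching: W0-M1, W1-M2, W2-M0
Step 3: 0-indexed ranks (man's rank of his match, then woman's): 0 + 1 + 0 + 0 + 0 + 1
Step 4: Total rank sum = 2

2


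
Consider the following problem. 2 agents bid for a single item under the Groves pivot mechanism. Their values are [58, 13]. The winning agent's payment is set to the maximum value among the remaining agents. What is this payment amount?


Step 1: The efficient winner is agent 0 with value 58
Step 2: Other agents' values: [13]
Step 3: Pivot payment = max(others) = 13
Step 4: The winner pays 13

13


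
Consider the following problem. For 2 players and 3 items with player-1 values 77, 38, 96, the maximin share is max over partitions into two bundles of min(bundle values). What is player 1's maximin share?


Step 1: Item values = 77, 38, 96
Step 2: Enumerate all 2-bundle partitions and take the smaller bundle:
  Partition 1: {77} vs {38,96} -> bundles 77, 134; min = 77
  Partition 2: {38} vs {77,96} -> bundles 38, 173; min = 38
  Partition 3: {96} vs {77,38} -> bundles 96, 115; min = 96
Step 3: MMS = max(77, 38, 96) = 96

96


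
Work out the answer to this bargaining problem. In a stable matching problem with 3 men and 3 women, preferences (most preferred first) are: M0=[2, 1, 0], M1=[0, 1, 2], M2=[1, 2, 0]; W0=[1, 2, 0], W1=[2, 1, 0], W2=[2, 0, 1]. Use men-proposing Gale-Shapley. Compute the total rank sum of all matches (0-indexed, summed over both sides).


Step 1: Run Gale-Shapley (men propose, women hold best offer):
  M0 proposes to W2; she accepts
  M1 proposes to W0; she accepts
  M2 proposes to W1; she accepts
Step 2: Final matching: W0-M1, W1-M2, W2-M0
Step 3: 0-indexed ranks (man's rank of his match, then woman's): 0 + 0 + 0 + 0 + 0 + 1
Step 4: Total rank sum = 1

1


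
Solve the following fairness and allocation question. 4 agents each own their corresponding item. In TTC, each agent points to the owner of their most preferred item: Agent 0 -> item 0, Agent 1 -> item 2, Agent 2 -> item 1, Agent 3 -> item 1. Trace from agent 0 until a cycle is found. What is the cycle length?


Step 1: Trace the pointer graph from agent 0: 0 -> 0
Step 2: A cycle is detected when we revisit agent 0
Step 3: The cycle is: 0 -> 0
Step 4: Cycle length = 1

1


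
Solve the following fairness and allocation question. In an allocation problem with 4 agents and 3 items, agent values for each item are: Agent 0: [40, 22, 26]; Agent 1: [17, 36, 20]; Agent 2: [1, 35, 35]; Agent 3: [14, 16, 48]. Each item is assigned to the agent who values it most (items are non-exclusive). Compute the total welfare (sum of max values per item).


Step 1: For each item, find the maximum value among all agents.
Step 2: Item 0 -> Agent 0 (value 40)
Step 3: Item 1 -> Agent 1 (value 36)
Step 4: Item 2 -> Agent 3 (value 48)
Step 5: Total welfare = 40 + 36 + 48 = 124

124


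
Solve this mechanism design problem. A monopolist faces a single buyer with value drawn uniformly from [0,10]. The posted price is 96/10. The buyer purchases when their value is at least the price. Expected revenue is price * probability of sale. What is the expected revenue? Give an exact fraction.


Step 1: Posted price r = 48/5, value support [0,10]
Step 2: P(v >= r) = (10 - 48/5)/10 = 1/25
Step 3: Expected revenue = r * P(v >= r) = 48/5 * 1/25
Step 4: Revenue = 48/125

48/125


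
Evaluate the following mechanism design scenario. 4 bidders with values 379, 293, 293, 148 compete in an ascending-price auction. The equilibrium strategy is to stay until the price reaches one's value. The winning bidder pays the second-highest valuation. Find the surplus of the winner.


Step 1: Identify the highest value: 379
Step 2: Identify the second-highest value: 293
Step 3: The final price = second-highest value = 293
Step 4: Surplus = 379 - 293 = 86

86


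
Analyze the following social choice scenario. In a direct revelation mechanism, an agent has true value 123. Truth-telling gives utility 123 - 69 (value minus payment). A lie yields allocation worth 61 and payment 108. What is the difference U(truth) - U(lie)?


Step 1: U(truth) = value - payment = 123 - 69 = 54
Step 2: U(lie) = allocation - payment = 61 - 108 = -47
Step 3: IC gap = 54 - (-47) = 101

101


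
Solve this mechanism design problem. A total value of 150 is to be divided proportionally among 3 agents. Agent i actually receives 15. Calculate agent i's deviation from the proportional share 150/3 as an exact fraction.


Step 1: Proportional share = 150/3 = 50
Step 2: Agent's actual allocation = 15
Step 3: Excess = 15 - 50 = -35

-35


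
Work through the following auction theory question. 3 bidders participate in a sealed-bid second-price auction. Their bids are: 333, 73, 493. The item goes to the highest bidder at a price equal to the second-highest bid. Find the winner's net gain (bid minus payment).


Step 1: Sort bids in descending order: 493, 333, 73
Step 2: The winning bid is the highest: 493
Step 3: The payment equals the second-highest bid: 333
Step 4: Surplus = winner's bid - payment = 493 - 333 = 160

160


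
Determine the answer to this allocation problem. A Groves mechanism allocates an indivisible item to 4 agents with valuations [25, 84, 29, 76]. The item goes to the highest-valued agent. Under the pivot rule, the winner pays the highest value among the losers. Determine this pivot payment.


Step 1: The efficient winner is agent 1 with value 84
Step 2: Other agents' values: [25, 29, 76]
Step 3: Pivot payment = max(others) = 76
Step 4: The winner pays 76

76


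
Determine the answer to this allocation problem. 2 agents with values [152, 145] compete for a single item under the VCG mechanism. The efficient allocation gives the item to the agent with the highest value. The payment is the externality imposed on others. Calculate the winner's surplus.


Step 1: The winner is the agent with the highest value: agent 0 with value 152
Step 2: Values of other agents: [145]
Step 3: VCG payment = max of others' values = 145
Step 4: Surplus = 152 - 145 = 7

7


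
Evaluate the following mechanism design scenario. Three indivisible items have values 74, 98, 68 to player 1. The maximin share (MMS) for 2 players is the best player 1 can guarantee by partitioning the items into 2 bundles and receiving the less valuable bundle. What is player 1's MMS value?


Step 1: Item values = 74, 98, 68
Step 2: Enumerate all 2-bundle partitions and take the smaller bundle:
  Partition 1: {74} vs {98,68} -> bundles 74, 166; min = 74
  Partition 2: {98} vs {74,68} -> bundles 98, 142; min = 98
  Partition 3: {68} vs {74,98} -> bundles 68, 172; min = 68
Step 3: MMS = max(74, 98, 68) = 98

98


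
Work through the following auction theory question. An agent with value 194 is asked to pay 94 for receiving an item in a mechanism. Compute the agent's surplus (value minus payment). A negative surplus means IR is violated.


Step 1: Surplus = value - payment = 194 - 94 = 100
Step 2: IR is satisfied (surplus >= 0)

100


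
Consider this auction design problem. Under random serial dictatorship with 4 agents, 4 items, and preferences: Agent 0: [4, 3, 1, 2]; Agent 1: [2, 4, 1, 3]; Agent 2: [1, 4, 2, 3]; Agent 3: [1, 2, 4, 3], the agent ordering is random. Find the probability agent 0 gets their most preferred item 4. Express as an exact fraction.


Step 1: Agent 0 wants item 4
Step 2: There are 24 possible orderings of agents
Step 3: In 17 orderings, agent 0 gets item 4
Step 4: Probability = 17/24

17/24


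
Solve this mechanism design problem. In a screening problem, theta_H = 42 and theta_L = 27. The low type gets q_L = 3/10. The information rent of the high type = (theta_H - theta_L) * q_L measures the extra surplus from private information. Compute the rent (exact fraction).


Step 1: theta_H - theta_L = 42 - 27 = 15
Step 2: Information rent = (theta_H - theta_L) * q_L
Step 3: = 15 * 3/10
Step 4: = 9/2

9/2


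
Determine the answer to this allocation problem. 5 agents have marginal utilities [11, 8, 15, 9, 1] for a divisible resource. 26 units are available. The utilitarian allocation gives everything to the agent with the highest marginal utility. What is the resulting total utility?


Step 1: The marginal utilities are [11, 8, 15, 9, 1]
Step 2: The highest marginal utility is 15
Step 3: All 26 units go to that agent
Step 4: Total utility = 15 * 26 = 390

390


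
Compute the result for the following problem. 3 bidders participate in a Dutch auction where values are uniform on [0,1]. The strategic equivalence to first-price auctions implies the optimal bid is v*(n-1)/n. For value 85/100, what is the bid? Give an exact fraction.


Step 1: Dutch auctions are strategically equivalent to first-price auctions
Step 2: The equilibrium bid is b(v) = v*(n-1)/n
Step 3: b = 17/20 * 2/3
Step 4: b = 17/30

17/30
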